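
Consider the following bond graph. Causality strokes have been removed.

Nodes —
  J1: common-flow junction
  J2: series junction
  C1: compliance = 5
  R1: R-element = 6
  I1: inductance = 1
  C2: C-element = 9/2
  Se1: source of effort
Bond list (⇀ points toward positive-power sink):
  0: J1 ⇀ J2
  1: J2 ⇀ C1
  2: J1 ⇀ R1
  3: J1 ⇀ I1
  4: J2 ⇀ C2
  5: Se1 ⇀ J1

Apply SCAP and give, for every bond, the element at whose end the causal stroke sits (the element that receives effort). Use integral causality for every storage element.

β0 →J1
β1 →J2
β2 →J1
β3 →I1
β4 →J2
β5 →J1

bond 5 stroke→J1  (source Se1 imposes e)
bond 1 stroke→J2  (prefer integral on C1)
bond 3 stroke→I1  (I1 outputs flow p/I1)
bond 0 stroke→J1  (J1 flow already set via bond 3)
bond 2 stroke→J1  (common-f at J1 fixed by 3)
bond 4 stroke→J2  (1-jn J2 has f-setter on 0)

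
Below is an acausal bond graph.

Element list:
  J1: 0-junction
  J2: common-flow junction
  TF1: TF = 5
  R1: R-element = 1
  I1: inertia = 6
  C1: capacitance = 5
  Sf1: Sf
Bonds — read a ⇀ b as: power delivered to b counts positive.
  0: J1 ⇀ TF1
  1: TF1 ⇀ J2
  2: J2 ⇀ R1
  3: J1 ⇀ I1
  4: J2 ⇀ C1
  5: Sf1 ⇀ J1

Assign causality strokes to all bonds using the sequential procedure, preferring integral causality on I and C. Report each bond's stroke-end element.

b5 →Sf1  (Sf1 (Sf) sets flow on bond)
b3 →I1  (I1 outputs flow p/I1)
b0 →J1  (closing 0-jn rule on J1)
b1 →TF1  (TF1: transformer flips bond 0)
b2 →J2  (J2: bond 1 brought flow, rest push out)
b4 →J2  (common-f at J2 fixed by 1)

β0 stroke at J1
β1 stroke at TF1
β2 stroke at J2
β3 stroke at I1
β4 stroke at J2
β5 stroke at Sf1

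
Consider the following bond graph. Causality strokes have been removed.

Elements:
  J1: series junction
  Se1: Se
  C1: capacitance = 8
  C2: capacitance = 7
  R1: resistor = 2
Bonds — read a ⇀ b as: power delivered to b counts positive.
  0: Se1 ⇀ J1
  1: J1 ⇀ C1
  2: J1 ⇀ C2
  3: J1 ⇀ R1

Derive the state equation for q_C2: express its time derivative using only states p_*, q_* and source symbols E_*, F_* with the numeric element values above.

β0 →J1  (source Se1 imposes e)
β1 →J1  (C1 outputs effort q/C1)
β2 →J1  (C2: C, integral causality)
β3 →R1  (J1: last free bond brings flow in)

dq_C2/dt = E_Se1/2 - q_C1/16 - q_C2/14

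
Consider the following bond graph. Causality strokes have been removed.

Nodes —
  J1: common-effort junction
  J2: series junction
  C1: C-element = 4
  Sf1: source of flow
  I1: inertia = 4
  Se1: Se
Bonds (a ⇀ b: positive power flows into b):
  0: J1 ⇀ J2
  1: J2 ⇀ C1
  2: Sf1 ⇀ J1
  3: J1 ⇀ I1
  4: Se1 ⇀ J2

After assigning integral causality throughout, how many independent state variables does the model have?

2  (C1, I1 all integral)

b2 |Sf1  (source Sf1 imposes f)
b4 |J2  (Se1: effort source, stroke at far end)
b1 |J2  (C1 integral (e out))
b0 |J1  (J2: last free bond brings flow in)
b3 |I1  (J1: bond 0 brought effort, rest push out)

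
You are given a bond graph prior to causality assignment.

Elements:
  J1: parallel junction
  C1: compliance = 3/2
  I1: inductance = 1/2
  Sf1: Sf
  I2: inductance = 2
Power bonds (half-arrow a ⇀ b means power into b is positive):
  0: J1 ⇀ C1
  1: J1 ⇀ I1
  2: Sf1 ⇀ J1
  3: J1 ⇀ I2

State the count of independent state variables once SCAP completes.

3  (C1, I1, I2 all integral)

β2 stroke→Sf1  (Sf1: flow source, stroke at near end)
β0 stroke→J1  (C1 outputs effort q/C1)
β1 stroke→I1  (0-jn J1 has e-setter on 0)
β3 stroke→I2  (common-e at J1 fixed by 0)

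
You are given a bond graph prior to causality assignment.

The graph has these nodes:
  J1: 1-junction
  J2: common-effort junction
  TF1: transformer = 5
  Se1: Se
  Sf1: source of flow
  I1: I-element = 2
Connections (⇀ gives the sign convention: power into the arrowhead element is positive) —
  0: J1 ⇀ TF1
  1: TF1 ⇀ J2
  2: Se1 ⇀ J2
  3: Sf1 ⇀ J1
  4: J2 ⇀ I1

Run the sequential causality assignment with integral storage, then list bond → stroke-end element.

b0 stroke at J1
b1 stroke at TF1
b2 stroke at J2
b3 stroke at Sf1
b4 stroke at I1

bond 2 stroke at J2  (Se1 (Se) sets effort on bond)
bond 3 stroke at Sf1  (Sf1 fixes flow; stroke at Sf1)
bond 0 stroke at J1  (J1 flow already set via bond 3)
bond 1 stroke at TF1  (J2 effort already set via bond 2)
bond 4 stroke at I1  (0-jn J2 has e-setter on 2)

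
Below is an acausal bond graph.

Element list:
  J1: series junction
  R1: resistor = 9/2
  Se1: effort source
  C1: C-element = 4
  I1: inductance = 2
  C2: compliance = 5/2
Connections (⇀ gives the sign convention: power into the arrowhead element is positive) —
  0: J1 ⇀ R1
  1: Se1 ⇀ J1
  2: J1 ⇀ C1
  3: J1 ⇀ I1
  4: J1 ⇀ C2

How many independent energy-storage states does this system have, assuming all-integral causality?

#1 stroke→J1  (Se1 fixes effort; stroke away)
#2 stroke→J1  (C1 integral (e out))
#3 stroke→I1  (prefer integral on I1)
#0 stroke→J1  (1-jn J1 has f-setter on 3)
#4 stroke→J1  (J1 flow already set via bond 3)

3  (C1, C2, I1 all integral)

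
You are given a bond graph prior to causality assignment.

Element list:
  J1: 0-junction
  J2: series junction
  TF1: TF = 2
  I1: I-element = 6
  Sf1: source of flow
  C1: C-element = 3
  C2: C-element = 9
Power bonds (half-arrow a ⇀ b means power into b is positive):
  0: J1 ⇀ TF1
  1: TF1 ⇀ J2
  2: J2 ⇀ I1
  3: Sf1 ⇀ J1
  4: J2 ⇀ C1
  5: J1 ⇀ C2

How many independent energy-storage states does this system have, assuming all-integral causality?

b3 stroke at Sf1  (Sf1: flow source, stroke at near end)
b2 stroke at I1  (I1 outputs flow p/I1)
b1 stroke at J2  (J2 flow already set via bond 2)
b4 stroke at J2  (J2: bond 2 brought flow, rest push out)
b0 stroke at TF1  (TF1 one-in-one-out from 1)
b5 stroke at J1  (only one effort-in slot at J1)

3  (C1, C2, I1 all integral)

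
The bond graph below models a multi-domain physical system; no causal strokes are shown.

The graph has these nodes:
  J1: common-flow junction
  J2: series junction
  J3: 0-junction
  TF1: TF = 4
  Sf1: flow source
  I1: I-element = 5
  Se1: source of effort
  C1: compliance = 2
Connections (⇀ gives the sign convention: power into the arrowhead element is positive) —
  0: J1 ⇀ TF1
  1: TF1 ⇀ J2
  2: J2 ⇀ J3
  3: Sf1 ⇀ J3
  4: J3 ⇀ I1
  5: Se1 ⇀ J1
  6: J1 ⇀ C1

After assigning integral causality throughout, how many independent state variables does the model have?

bond 3 |Sf1  (Sf1 (Sf) sets flow on bond)
bond 5 |J1  (Se1: effort source, stroke at far end)
bond 4 |I1  (I1 outputs flow p/I1)
bond 2 |J3  (J3 needs exactly one e-in)
bond 1 |J2  (1-jn J2 has f-setter on 2)
bond 0 |TF1  (through TF1, causality passes straight; one stroke at TF1)
bond 6 |J1  (common-f at J1 fixed by 0)

2  (C1, I1 all integral)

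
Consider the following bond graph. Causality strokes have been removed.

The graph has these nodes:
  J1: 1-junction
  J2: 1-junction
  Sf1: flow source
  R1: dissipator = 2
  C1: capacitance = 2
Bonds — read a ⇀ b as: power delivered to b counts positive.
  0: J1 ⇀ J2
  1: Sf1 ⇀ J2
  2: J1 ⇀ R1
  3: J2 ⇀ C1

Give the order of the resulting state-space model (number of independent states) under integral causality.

1  (C1 all integral)

β1 stroke at Sf1  (Sf1 (Sf) sets flow on bond)
β0 stroke at J2  (J2 flow already set via bond 1)
β3 stroke at J2  (1-jn J2 has f-setter on 1)
β2 stroke at J1  (1-jn J1 has f-setter on 0)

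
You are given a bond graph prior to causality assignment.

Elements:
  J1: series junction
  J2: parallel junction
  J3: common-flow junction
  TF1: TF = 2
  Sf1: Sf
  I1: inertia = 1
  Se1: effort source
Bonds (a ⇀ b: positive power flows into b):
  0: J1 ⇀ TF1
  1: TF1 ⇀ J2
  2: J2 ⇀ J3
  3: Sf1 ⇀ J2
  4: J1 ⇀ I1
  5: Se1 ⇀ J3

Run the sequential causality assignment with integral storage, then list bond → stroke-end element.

b0 stroke at J1
b1 stroke at TF1
b2 stroke at J2
b3 stroke at Sf1
b4 stroke at I1
b5 stroke at J3

bond 3 stroke→Sf1  (source Sf1 imposes f)
bond 5 stroke→J3  (Se1 (Se) sets effort on bond)
bond 2 stroke→J2  (J3 needs exactly one f-in)
bond 1 stroke→TF1  (J2 effort already set via bond 2)
bond 0 stroke→J1  (through TF1, causality passes straight; one stroke at TF1)
bond 4 stroke→I1  (J1 needs exactly one f-in)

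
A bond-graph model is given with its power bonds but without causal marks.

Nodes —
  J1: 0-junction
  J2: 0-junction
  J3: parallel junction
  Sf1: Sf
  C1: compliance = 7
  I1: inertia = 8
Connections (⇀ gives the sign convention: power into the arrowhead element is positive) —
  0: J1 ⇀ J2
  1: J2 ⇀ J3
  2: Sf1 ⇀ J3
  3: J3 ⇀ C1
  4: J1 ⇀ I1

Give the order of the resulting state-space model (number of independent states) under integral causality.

b2 →Sf1  (Sf1 (Sf) sets flow on bond)
b3 →J3  (C1 integral (e out))
b1 →J2  (0-jn J3 has e-setter on 3)
b0 →J1  (J2: bond 1 brought effort, rest push out)
b4 →I1  (common-e at J1 fixed by 0)

2  (C1, I1 all integral)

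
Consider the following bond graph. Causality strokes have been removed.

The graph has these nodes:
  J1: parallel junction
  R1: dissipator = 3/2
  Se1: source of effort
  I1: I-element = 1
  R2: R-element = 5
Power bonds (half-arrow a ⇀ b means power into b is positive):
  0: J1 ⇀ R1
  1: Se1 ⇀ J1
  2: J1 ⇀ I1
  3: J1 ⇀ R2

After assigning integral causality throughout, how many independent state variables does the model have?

1  (I1 all integral)

bond 1 stroke→J1  (source Se1 imposes e)
bond 0 stroke→R1  (J1: bond 1 brought effort, rest push out)
bond 2 stroke→I1  (J1 effort already set via bond 1)
bond 3 stroke→R2  (common-e at J1 fixed by 1)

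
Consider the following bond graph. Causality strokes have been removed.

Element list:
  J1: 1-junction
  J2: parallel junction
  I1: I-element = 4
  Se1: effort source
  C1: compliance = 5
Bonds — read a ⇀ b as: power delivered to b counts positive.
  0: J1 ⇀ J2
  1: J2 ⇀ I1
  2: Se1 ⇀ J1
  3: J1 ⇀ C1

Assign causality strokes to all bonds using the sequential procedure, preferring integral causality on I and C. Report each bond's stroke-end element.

β0 stroke→J2
β1 stroke→I1
β2 stroke→J1
β3 stroke→J1

b2 stroke→J1  (source Se1 imposes e)
b1 stroke→I1  (I1 integral (f out))
b0 stroke→J2  (J2: last free bond brings effort in)
b3 stroke→J1  (J1 flow already set via bond 0)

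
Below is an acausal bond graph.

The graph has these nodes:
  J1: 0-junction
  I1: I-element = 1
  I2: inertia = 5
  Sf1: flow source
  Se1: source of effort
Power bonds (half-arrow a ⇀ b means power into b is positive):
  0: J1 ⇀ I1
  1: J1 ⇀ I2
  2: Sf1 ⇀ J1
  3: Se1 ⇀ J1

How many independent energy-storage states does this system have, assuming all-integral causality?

2  (I1, I2 all integral)

bond 2 |Sf1  (Sf1: flow source, stroke at near end)
bond 3 |J1  (Se1 fixes effort; stroke away)
bond 0 |I1  (J1: bond 3 brought effort, rest push out)
bond 1 |I2  (J1: bond 3 brought effort, rest push out)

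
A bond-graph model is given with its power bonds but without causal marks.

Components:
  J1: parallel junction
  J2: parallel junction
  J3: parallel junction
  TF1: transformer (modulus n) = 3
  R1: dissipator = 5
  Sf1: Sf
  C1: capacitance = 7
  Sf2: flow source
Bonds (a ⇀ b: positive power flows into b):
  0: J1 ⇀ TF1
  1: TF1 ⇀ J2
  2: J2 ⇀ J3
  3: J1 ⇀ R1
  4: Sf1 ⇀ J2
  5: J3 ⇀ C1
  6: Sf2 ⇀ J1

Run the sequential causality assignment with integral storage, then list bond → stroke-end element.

#0 stroke at J1
#1 stroke at TF1
#2 stroke at J2
#3 stroke at R1
#4 stroke at Sf1
#5 stroke at J3
#6 stroke at Sf2

β4 stroke→Sf1  (Sf1 (Sf) sets flow on bond)
β6 stroke→Sf2  (Sf2 fixes flow; stroke at Sf2)
β5 stroke→J3  (C1 outputs effort q/C1)
β2 stroke→J2  (J3: bond 5 brought effort, rest push out)
β1 stroke→TF1  (0-jn J2 has e-setter on 2)
β0 stroke→J1  (TF1 one-in-one-out from 1)
β3 stroke→R1  (0-jn J1 has e-setter on 0)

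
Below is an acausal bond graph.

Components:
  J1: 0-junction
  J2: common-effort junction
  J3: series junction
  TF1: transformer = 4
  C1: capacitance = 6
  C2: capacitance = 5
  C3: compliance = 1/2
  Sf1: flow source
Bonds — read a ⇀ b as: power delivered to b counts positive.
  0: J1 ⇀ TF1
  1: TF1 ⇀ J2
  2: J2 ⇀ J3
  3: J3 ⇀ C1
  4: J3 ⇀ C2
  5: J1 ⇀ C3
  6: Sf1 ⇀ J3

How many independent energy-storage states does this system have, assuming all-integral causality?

bond 6 |Sf1  (Sf1: flow source, stroke at near end)
bond 2 |J3  (J3 flow already set via bond 6)
bond 3 |J3  (J3 flow already set via bond 6)
bond 4 |J3  (J3 flow already set via bond 6)
bond 1 |J2  (only one effort-in slot at J2)
bond 0 |TF1  (through TF1, causality passes straight; one stroke at TF1)
bond 5 |J1  (J1 needs exactly one e-in)

3  (C1, C2, C3 all integral)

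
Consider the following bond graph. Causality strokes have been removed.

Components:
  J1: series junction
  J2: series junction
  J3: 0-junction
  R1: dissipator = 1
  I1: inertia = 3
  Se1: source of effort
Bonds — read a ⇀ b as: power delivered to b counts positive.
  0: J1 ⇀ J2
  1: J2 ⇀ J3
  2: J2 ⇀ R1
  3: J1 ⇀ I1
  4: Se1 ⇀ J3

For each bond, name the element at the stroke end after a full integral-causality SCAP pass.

b0 |J1
b1 |J2
b2 |J2
b3 |I1
b4 |J3

#4 stroke→J3  (Se1: effort source, stroke at far end)
#1 stroke→J2  (0-jn J3 has e-setter on 4)
#3 stroke→I1  (I1: I, integral causality)
#0 stroke→J1  (common-f at J1 fixed by 3)
#2 stroke→J2  (J2: bond 0 brought flow, rest push out)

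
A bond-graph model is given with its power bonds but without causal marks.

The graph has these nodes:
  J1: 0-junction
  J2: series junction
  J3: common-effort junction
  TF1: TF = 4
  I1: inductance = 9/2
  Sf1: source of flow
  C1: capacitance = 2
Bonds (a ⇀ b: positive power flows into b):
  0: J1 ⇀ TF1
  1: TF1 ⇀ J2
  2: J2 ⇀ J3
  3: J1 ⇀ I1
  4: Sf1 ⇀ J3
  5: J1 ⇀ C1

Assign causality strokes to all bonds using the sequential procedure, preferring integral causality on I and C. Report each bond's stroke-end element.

bond 4 →Sf1  (source Sf1 imposes f)
bond 2 →J3  (only one effort-in slot at J3)
bond 1 →J2  (J2: bond 2 brought flow, rest push out)
bond 0 →TF1  (TF TF1: opposite of bond 1)
bond 3 →I1  (I1: I, integral causality)
bond 5 →J1  (only one effort-in slot at J1)

β0 →TF1
β1 →J2
β2 →J3
β3 →I1
β4 →Sf1
β5 →J1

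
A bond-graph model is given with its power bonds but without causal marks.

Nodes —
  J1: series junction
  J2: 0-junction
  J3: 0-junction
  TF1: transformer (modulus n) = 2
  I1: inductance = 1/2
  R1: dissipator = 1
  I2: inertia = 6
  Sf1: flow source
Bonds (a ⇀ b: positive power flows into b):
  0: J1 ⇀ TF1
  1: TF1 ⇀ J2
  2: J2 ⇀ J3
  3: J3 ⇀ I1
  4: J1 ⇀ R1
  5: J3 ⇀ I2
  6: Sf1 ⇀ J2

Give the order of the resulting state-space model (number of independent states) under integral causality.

β6 |Sf1  (Sf1 fixes flow; stroke at Sf1)
β3 |I1  (I1 integral (f out))
β5 |I2  (I2: I, integral causality)
β2 |J3  (only one effort-in slot at J3)
β1 |J2  (only one effort-in slot at J2)
β0 |TF1  (TF1 one-in-one-out from 1)
β4 |J1  (J1: bond 0 brought flow, rest push out)

2  (I1, I2 all integral)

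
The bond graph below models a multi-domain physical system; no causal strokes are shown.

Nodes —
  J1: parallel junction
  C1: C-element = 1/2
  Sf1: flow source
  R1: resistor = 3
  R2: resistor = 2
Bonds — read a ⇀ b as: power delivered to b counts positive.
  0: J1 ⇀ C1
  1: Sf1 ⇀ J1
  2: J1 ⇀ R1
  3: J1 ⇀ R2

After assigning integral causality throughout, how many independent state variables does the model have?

1  (C1 all integral)

bond 1 |Sf1  (Sf1 fixes flow; stroke at Sf1)
bond 0 |J1  (prefer integral on C1)
bond 2 |R1  (0-jn J1 has e-setter on 0)
bond 3 |R2  (J1: bond 0 brought effort, rest push out)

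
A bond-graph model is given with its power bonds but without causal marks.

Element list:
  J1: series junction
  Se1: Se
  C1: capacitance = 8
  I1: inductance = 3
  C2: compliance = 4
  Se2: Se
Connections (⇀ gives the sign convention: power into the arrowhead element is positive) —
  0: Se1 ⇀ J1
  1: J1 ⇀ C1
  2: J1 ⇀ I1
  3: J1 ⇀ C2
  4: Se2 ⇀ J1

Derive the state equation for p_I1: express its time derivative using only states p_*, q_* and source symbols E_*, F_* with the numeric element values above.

dp_I1/dt = E_Se1 + E_Se2 - q_C1/8 - q_C2/4

#0 stroke→J1  (Se1: effort source, stroke at far end)
#4 stroke→J1  (Se2: effort source, stroke at far end)
#1 stroke→J1  (C1 outputs effort q/C1)
#2 stroke→I1  (I1: I, integral causality)
#3 stroke→J1  (common-f at J1 fixed by 2)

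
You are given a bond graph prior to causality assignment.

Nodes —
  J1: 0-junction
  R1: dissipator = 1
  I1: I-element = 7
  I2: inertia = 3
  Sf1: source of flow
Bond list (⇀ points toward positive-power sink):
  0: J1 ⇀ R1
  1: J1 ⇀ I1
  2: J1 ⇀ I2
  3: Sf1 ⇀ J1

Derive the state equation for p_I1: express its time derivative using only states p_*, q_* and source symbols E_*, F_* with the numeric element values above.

β3 |Sf1  (Sf1 fixes flow; stroke at Sf1)
β1 |I1  (I1 outputs flow p/I1)
β2 |I2  (I2 integral (f out))
β0 |J1  (closing 0-jn rule on J1)

dp_I1/dt = F_Sf1 - p_I1/7 - p_I2/3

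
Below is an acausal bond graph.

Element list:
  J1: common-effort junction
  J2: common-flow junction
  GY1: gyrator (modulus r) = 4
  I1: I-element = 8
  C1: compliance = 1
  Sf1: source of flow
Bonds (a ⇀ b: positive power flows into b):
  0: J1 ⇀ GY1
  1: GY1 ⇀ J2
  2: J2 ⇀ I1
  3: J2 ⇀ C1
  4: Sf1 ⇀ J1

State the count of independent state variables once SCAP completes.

2  (C1, I1 all integral)

b4 stroke at Sf1  (source Sf1 imposes f)
b0 stroke at J1  (J1 needs exactly one e-in)
b1 stroke at J2  (GY1 both-in/both-out from 0)
b2 stroke at I1  (I1: I, integral causality)
b3 stroke at J2  (1-jn J2 has f-setter on 2)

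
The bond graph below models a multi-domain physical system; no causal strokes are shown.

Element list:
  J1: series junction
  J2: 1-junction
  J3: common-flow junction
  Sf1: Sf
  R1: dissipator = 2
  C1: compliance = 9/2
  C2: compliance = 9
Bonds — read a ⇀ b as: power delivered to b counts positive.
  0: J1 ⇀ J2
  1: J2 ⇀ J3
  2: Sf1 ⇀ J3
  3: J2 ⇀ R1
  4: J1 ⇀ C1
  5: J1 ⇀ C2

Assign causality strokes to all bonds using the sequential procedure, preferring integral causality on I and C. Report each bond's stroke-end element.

#0 |J2
#1 |J3
#2 |Sf1
#3 |J2
#4 |J1
#5 |J1

β2 stroke at Sf1  (source Sf1 imposes f)
β1 stroke at J3  (J3 flow already set via bond 2)
β0 stroke at J2  (1-jn J2 has f-setter on 1)
β3 stroke at J2  (J2 flow already set via bond 1)
β4 stroke at J1  (J1: bond 0 brought flow, rest push out)
β5 stroke at J1  (J1: bond 0 brought flow, rest push out)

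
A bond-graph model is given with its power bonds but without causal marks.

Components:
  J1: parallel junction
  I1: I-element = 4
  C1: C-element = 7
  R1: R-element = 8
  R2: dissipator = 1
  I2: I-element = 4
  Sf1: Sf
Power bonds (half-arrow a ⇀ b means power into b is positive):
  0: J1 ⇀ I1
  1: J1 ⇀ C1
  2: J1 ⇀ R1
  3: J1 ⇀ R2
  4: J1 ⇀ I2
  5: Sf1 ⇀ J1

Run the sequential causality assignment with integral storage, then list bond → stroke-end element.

bond 5 stroke→Sf1  (source Sf1 imposes f)
bond 0 stroke→I1  (prefer integral on I1)
bond 1 stroke→J1  (C1: C, integral causality)
bond 2 stroke→R1  (common-e at J1 fixed by 1)
bond 3 stroke→R2  (J1: bond 1 brought effort, rest push out)
bond 4 stroke→I2  (0-jn J1 has e-setter on 1)

b0 →I1
b1 →J1
b2 →R1
b3 →R2
b4 →I2
b5 →Sf1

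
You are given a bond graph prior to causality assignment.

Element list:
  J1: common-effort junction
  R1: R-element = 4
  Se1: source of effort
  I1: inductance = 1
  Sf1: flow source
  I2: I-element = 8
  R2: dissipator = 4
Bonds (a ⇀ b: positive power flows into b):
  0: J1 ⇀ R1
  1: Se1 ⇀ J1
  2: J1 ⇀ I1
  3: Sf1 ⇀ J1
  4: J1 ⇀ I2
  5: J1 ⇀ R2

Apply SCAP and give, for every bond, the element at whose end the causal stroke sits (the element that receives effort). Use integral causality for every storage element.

β1 |J1  (Se1: effort source, stroke at far end)
β3 |Sf1  (Sf1 fixes flow; stroke at Sf1)
β0 |R1  (J1: bond 1 brought effort, rest push out)
β2 |I1  (J1 effort already set via bond 1)
β4 |I2  (J1 effort already set via bond 1)
β5 |R2  (0-jn J1 has e-setter on 1)

b0 stroke at R1
b1 stroke at J1
b2 stroke at I1
b3 stroke at Sf1
b4 stroke at I2
b5 stroke at R2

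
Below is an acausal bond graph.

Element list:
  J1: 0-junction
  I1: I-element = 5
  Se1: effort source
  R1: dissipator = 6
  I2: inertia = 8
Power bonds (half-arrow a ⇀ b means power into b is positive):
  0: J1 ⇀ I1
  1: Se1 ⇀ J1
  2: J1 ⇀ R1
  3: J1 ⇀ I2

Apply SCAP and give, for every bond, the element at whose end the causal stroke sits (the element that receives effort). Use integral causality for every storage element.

bond 1 →J1  (source Se1 imposes e)
bond 0 →I1  (common-e at J1 fixed by 1)
bond 2 →R1  (J1: bond 1 brought effort, rest push out)
bond 3 →I2  (J1 effort already set via bond 1)

#0 |I1
#1 |J1
#2 |R1
#3 |I2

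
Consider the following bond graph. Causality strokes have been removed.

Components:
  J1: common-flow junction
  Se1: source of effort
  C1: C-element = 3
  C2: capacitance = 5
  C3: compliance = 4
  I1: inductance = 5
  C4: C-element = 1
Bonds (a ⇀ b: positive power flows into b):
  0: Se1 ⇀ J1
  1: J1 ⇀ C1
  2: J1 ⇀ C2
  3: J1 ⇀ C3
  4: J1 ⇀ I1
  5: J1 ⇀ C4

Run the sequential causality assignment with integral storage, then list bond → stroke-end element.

β0 |J1  (Se1: effort source, stroke at far end)
β1 |J1  (C1: C, integral causality)
β2 |J1  (C2 integral (e out))
β3 |J1  (C3: C, integral causality)
β4 |I1  (I1: I, integral causality)
β5 |J1  (1-jn J1 has f-setter on 4)

b0 stroke at J1
b1 stroke at J1
b2 stroke at J1
b3 stroke at J1
b4 stroke at I1
b5 stroke at J1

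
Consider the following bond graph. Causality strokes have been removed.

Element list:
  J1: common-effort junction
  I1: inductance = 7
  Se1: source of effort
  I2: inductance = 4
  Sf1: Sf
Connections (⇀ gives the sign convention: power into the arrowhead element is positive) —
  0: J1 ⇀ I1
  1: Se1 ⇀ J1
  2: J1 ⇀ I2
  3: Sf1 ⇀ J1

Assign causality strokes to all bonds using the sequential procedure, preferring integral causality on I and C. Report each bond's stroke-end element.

b0 stroke→I1
b1 stroke→J1
b2 stroke→I2
b3 stroke→Sf1

bond 1 →J1  (Se1 (Se) sets effort on bond)
bond 3 →Sf1  (Sf1: flow source, stroke at near end)
bond 0 →I1  (J1: bond 1 brought effort, rest push out)
bond 2 →I2  (0-jn J1 has e-setter on 1)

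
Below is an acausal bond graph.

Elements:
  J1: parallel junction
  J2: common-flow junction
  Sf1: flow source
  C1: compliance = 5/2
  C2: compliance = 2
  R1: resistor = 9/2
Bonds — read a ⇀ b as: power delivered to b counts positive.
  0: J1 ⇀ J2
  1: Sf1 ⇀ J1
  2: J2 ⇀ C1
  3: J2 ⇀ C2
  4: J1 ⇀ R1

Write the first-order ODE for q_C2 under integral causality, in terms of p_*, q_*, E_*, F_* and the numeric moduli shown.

#1 →Sf1  (Sf1 fixes flow; stroke at Sf1)
#2 →J2  (prefer integral on C1)
#3 →J2  (C2 integral (e out))
#0 →J1  (closing 1-jn rule on J2)
#4 →R1  (J1 effort already set via bond 0)

dq_C2/dt = F_Sf1 - 4*q_C1/45 - q_C2/9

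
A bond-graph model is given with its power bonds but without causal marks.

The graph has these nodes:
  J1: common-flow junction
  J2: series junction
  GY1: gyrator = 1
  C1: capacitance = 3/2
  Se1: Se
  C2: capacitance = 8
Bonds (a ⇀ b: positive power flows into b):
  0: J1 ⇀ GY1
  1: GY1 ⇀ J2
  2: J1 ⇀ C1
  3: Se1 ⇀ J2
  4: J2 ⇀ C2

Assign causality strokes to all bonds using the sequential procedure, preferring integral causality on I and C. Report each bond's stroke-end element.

b3 |J2  (Se1 fixes effort; stroke away)
b2 |J1  (C1: C, integral causality)
b0 |GY1  (only one flow-in slot at J1)
b1 |GY1  (GY1 both-in/both-out from 0)
b4 |J2  (J2: bond 1 brought flow, rest push out)

bond 0 stroke→GY1
bond 1 stroke→GY1
bond 2 stroke→J1
bond 3 stroke→J2
bond 4 stroke→J2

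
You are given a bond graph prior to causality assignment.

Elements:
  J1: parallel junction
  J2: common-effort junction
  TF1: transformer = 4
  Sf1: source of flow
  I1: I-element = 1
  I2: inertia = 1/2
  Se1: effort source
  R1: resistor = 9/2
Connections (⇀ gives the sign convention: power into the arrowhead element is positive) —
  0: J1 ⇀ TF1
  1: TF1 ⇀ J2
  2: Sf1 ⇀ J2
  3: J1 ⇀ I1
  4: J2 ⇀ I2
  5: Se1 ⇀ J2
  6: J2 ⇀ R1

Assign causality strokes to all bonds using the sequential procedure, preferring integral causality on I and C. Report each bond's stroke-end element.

#2 stroke at Sf1  (Sf1 (Sf) sets flow on bond)
#5 stroke at J2  (Se1 (Se) sets effort on bond)
#1 stroke at TF1  (J2: bond 5 brought effort, rest push out)
#4 stroke at I2  (J2: bond 5 brought effort, rest push out)
#6 stroke at R1  (0-jn J2 has e-setter on 5)
#0 stroke at J1  (through TF1, causality passes straight; one stroke at TF1)
#3 stroke at I1  (J1: bond 0 brought effort, rest push out)

bond 0 stroke→J1
bond 1 stroke→TF1
bond 2 stroke→Sf1
bond 3 stroke→I1
bond 4 stroke→I2
bond 5 stroke→J2
bond 6 stroke→R1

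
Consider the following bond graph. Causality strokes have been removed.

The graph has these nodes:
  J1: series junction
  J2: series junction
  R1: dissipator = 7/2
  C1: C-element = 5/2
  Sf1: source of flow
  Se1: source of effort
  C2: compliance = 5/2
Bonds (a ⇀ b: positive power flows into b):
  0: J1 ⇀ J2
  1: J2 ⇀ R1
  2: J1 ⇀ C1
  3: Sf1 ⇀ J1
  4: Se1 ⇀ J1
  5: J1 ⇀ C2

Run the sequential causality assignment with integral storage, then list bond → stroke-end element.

bond 0 stroke→J1
bond 1 stroke→J2
bond 2 stroke→J1
bond 3 stroke→Sf1
bond 4 stroke→J1
bond 5 stroke→J1

#3 stroke at Sf1  (source Sf1 imposes f)
#4 stroke at J1  (Se1 (Se) sets effort on bond)
#0 stroke at J1  (common-f at J1 fixed by 3)
#2 stroke at J1  (1-jn J1 has f-setter on 3)
#5 stroke at J1  (1-jn J1 has f-setter on 3)
#1 stroke at J2  (common-f at J2 fixed by 0)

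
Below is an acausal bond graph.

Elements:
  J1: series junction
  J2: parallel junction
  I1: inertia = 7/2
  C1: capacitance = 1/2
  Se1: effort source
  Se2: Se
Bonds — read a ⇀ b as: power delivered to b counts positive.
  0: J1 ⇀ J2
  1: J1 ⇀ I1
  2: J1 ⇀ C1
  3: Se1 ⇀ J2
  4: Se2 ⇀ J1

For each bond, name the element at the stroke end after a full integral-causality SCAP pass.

#3 →J2  (Se1 fixes effort; stroke away)
#4 →J1  (Se2 fixes effort; stroke away)
#0 →J1  (J2 effort already set via bond 3)
#1 →I1  (I1: I, integral causality)
#2 →J1  (J1: bond 1 brought flow, rest push out)

bond 0 →J1
bond 1 →I1
bond 2 →J1
bond 3 →J2
bond 4 →J1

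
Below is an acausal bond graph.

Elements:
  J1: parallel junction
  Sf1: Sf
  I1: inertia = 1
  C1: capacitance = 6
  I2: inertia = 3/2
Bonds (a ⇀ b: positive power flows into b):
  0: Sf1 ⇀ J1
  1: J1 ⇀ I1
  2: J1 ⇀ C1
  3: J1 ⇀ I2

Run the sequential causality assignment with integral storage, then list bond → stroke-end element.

b0 →Sf1
b1 →I1
b2 →J1
b3 →I2

#0 stroke→Sf1  (Sf1: flow source, stroke at near end)
#1 stroke→I1  (prefer integral on I1)
#2 stroke→J1  (C1 outputs effort q/C1)
#3 stroke→I2  (J1: bond 2 brought effort, rest push out)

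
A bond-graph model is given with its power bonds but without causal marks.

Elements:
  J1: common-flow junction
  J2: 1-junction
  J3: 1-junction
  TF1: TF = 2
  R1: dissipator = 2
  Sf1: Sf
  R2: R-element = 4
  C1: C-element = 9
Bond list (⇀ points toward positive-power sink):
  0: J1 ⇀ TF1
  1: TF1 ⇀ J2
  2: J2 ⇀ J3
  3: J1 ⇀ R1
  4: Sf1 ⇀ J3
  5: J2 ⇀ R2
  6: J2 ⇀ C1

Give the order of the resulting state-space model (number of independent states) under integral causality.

b4 stroke→Sf1  (Sf1: flow source, stroke at near end)
b2 stroke→J3  (1-jn J3 has f-setter on 4)
b1 stroke→J2  (common-f at J2 fixed by 2)
b5 stroke→J2  (J2: bond 2 brought flow, rest push out)
b6 stroke→J2  (1-jn J2 has f-setter on 2)
b0 stroke→TF1  (TF TF1: opposite of bond 1)
b3 stroke→J1  (1-jn J1 has f-setter on 0)

1  (C1 all integral)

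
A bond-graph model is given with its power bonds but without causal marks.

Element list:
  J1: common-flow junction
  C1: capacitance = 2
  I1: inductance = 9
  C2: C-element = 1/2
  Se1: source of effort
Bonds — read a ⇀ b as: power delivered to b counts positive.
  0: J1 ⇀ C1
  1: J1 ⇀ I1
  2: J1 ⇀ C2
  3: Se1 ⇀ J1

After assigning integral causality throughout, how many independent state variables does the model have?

3  (C1, C2, I1 all integral)

β3 |J1  (source Se1 imposes e)
β0 |J1  (prefer integral on C1)
β1 |I1  (I1 integral (f out))
β2 |J1  (J1: bond 1 brought flow, rest push out)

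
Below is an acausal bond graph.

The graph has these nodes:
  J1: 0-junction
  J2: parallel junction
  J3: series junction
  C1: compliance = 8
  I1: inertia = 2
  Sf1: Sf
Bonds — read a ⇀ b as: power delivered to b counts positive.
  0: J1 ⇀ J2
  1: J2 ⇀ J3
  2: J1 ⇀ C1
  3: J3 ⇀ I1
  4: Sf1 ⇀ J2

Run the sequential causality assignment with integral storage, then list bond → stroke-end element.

b0 stroke→J2
b1 stroke→J3
b2 stroke→J1
b3 stroke→I1
b4 stroke→Sf1

bond 4 stroke→Sf1  (Sf1: flow source, stroke at near end)
bond 2 stroke→J1  (C1: C, integral causality)
bond 0 stroke→J2  (common-e at J1 fixed by 2)
bond 1 stroke→J3  (0-jn J2 has e-setter on 0)
bond 3 stroke→I1  (J3: last free bond brings flow in)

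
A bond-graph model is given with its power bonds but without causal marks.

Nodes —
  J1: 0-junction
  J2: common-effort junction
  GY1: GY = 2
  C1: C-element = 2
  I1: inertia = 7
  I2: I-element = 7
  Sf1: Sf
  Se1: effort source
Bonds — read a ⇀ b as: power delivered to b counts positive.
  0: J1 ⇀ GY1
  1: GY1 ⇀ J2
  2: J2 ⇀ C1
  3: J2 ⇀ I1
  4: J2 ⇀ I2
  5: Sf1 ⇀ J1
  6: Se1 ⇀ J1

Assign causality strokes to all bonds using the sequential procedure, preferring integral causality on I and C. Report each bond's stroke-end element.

#0 stroke at GY1
#1 stroke at GY1
#2 stroke at J2
#3 stroke at I1
#4 stroke at I2
#5 stroke at Sf1
#6 stroke at J1

#5 |Sf1  (Sf1: flow source, stroke at near end)
#6 |J1  (Se1 (Se) sets effort on bond)
#0 |GY1  (common-e at J1 fixed by 6)
#1 |GY1  (through GY1, causality inverts; strokes same side of GY1)
#2 |J2  (C1 outputs effort q/C1)
#3 |I1  (J2 effort already set via bond 2)
#4 |I2  (J2 effort already set via bond 2)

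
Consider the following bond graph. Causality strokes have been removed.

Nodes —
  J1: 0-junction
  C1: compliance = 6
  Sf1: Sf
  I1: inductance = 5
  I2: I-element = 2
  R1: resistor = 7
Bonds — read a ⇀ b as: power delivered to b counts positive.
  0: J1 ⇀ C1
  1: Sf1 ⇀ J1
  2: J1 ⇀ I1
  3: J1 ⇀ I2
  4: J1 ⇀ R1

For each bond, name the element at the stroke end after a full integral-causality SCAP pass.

#0 stroke at J1
#1 stroke at Sf1
#2 stroke at I1
#3 stroke at I2
#4 stroke at R1

#1 stroke→Sf1  (source Sf1 imposes f)
#0 stroke→J1  (prefer integral on C1)
#2 stroke→I1  (J1 effort already set via bond 0)
#3 stroke→I2  (J1 effort already set via bond 0)
#4 stroke→R1  (common-e at J1 fixed by 0)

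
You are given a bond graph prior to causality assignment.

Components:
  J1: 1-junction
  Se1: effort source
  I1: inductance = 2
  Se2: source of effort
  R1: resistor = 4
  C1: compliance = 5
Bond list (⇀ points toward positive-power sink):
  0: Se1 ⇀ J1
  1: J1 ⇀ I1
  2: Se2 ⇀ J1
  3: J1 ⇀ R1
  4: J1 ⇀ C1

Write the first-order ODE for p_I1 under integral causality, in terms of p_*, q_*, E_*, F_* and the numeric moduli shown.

#0 |J1  (Se1 (Se) sets effort on bond)
#2 |J1  (source Se2 imposes e)
#1 |I1  (prefer integral on I1)
#3 |J1  (J1: bond 1 brought flow, rest push out)
#4 |J1  (J1 flow already set via bond 1)

dp_I1/dt = E_Se1 + E_Se2 - 2*p_I1 - q_C1/5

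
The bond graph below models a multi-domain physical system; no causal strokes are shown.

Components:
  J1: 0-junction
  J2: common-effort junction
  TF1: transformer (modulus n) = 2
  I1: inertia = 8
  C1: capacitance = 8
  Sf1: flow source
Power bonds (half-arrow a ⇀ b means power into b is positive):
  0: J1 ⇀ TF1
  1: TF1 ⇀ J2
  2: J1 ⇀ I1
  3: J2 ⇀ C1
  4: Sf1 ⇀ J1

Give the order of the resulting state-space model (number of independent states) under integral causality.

#4 |Sf1  (Sf1 fixes flow; stroke at Sf1)
#2 |I1  (I1 outputs flow p/I1)
#0 |J1  (closing 0-jn rule on J1)
#1 |TF1  (through TF1, causality passes straight; one stroke at TF1)
#3 |J2  (closing 0-jn rule on J2)

2  (C1, I1 all integral)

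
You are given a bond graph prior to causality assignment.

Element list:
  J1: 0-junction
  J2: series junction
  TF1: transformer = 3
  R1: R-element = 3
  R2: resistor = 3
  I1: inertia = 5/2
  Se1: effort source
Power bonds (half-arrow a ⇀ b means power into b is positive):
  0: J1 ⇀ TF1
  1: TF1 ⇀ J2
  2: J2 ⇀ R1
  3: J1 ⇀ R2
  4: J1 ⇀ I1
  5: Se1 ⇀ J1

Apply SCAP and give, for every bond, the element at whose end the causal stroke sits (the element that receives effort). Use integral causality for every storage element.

b5 →J1  (Se1 (Se) sets effort on bond)
b0 →TF1  (common-e at J1 fixed by 5)
b3 →R2  (common-e at J1 fixed by 5)
b4 →I1  (J1: bond 5 brought effort, rest push out)
b1 →J2  (TF1: transformer flips bond 0)
b2 →R1  (J2: last free bond brings flow in)

β0 →TF1
β1 →J2
β2 →R1
β3 →R2
β4 →I1
β5 →J1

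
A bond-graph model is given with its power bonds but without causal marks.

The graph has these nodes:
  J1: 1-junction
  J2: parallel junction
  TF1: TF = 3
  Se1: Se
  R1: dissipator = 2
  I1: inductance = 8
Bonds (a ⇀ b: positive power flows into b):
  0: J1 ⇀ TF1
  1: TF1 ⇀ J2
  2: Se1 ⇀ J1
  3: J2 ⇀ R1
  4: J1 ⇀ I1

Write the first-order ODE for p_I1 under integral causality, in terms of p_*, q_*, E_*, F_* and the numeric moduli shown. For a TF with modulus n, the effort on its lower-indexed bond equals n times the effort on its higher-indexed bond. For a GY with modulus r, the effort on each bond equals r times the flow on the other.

b2 stroke at J1  (Se1 (Se) sets effort on bond)
b4 stroke at I1  (prefer integral on I1)
b0 stroke at J1  (J1 flow already set via bond 4)
b1 stroke at TF1  (TF1 one-in-one-out from 0)
b3 stroke at J2  (J2: last free bond brings effort in)

dp_I1/dt = E_Se1 - 9*p_I1/4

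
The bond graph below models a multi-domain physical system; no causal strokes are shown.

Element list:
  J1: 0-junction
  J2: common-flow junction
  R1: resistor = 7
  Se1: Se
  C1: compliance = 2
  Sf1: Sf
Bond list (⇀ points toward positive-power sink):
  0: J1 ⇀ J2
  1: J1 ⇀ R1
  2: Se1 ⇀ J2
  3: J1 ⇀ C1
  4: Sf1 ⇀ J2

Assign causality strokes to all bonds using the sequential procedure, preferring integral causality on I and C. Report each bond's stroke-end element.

β0 stroke→J2
β1 stroke→R1
β2 stroke→J2
β3 stroke→J1
β4 stroke→Sf1

bond 2 stroke at J2  (Se1 (Se) sets effort on bond)
bond 4 stroke at Sf1  (Sf1: flow source, stroke at near end)
bond 0 stroke at J2  (common-f at J2 fixed by 4)
bond 3 stroke at J1  (C1 integral (e out))
bond 1 stroke at R1  (0-jn J1 has e-setter on 3)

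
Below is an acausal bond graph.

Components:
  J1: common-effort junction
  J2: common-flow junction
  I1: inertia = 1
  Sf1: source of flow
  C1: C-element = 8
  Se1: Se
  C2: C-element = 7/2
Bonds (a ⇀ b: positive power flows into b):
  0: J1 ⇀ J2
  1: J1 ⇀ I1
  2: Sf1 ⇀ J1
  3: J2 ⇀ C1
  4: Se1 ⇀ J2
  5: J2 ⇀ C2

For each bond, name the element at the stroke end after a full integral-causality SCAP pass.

β2 |Sf1  (Sf1 fixes flow; stroke at Sf1)
β4 |J2  (Se1: effort source, stroke at far end)
β1 |I1  (I1 integral (f out))
β0 |J1  (J1: last free bond brings effort in)
β3 |J2  (1-jn J2 has f-setter on 0)
β5 |J2  (common-f at J2 fixed by 0)

β0 |J1
β1 |I1
β2 |Sf1
β3 |J2
β4 |J2
β5 |J2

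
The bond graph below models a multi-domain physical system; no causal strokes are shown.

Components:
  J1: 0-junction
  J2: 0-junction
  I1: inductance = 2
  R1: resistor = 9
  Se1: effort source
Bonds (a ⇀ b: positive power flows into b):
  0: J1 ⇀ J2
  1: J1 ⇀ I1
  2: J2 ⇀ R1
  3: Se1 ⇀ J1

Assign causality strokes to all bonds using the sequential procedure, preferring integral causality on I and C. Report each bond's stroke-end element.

β3 |J1  (Se1: effort source, stroke at far end)
β0 |J2  (J1: bond 3 brought effort, rest push out)
β1 |I1  (J1: bond 3 brought effort, rest push out)
β2 |R1  (J2: bond 0 brought effort, rest push out)

bond 0 stroke→J2
bond 1 stroke→I1
bond 2 stroke→R1
bond 3 stroke→J1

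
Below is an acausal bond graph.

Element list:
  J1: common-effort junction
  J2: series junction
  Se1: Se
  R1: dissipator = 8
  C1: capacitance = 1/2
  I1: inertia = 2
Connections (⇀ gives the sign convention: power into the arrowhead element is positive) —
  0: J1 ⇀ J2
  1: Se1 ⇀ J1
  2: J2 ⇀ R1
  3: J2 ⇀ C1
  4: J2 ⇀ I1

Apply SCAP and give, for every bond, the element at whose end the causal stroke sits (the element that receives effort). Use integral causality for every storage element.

#1 stroke at J1  (Se1 (Se) sets effort on bond)
#0 stroke at J2  (J1 effort already set via bond 1)
#3 stroke at J2  (prefer integral on C1)
#4 stroke at I1  (I1: I, integral causality)
#2 stroke at J2  (J2 flow already set via bond 4)

bond 0 stroke→J2
bond 1 stroke→J1
bond 2 stroke→J2
bond 3 stroke→J2
bond 4 stroke→I1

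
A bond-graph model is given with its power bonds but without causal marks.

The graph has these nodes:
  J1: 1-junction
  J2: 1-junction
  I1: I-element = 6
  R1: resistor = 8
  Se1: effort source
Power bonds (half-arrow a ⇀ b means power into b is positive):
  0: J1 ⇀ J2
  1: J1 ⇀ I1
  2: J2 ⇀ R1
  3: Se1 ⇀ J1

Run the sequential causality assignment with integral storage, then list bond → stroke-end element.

bond 3 stroke→J1  (Se1 (Se) sets effort on bond)
bond 1 stroke→I1  (prefer integral on I1)
bond 0 stroke→J1  (J1 flow already set via bond 1)
bond 2 stroke→J2  (J2 flow already set via bond 0)

bond 0 stroke→J1
bond 1 stroke→I1
bond 2 stroke→J2
bond 3 stroke→J1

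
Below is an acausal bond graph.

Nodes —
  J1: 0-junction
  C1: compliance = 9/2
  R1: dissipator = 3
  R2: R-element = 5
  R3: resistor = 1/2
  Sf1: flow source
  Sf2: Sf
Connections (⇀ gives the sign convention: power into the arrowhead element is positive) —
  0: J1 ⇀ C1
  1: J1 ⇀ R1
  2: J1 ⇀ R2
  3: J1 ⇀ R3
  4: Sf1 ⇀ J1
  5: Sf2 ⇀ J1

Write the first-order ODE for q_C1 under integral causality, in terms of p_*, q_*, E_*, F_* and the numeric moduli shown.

b4 stroke→Sf1  (Sf1 (Sf) sets flow on bond)
b5 stroke→Sf2  (Sf2: flow source, stroke at near end)
b0 stroke→J1  (prefer integral on C1)
b1 stroke→R1  (common-e at J1 fixed by 0)
b2 stroke→R2  (J1 effort already set via bond 0)
b3 stroke→R3  (J1: bond 0 brought effort, rest push out)

dq_C1/dt = F_Sf1 + F_Sf2 - 76*q_C1/135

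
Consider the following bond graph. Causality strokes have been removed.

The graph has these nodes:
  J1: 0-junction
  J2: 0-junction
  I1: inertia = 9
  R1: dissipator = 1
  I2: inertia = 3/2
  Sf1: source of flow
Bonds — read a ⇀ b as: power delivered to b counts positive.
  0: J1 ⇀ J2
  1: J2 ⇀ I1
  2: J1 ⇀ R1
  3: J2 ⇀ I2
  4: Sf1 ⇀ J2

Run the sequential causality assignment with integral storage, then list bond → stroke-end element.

b4 →Sf1  (Sf1 (Sf) sets flow on bond)
b1 →I1  (I1 outputs flow p/I1)
b3 →I2  (I2 integral (f out))
b0 →J2  (J2: last free bond brings effort in)
b2 →J1  (only one effort-in slot at J1)

bond 0 →J2
bond 1 →I1
bond 2 →J1
bond 3 →I2
bond 4 →Sf1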